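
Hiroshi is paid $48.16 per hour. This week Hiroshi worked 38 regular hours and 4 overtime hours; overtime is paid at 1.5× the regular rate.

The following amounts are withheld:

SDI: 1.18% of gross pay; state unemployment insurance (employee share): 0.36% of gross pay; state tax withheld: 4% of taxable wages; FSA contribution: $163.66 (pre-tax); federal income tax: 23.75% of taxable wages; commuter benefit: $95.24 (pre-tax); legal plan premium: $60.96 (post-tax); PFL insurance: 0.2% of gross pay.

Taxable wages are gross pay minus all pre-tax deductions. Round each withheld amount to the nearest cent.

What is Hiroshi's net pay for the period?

Regular pay: 38 × $48.16 = $1,830.08
Overtime pay: 4 × $48.16 × 1.5 = $288.96
Gross pay = $1,830.08 + $288.96 = $2,119.04
Commuter benefit: $95.24
FSA contribution: $163.66
Pre-tax total = $95.24 + $163.66 = $258.90
Taxable wages = $2,119.04 − $258.90 = $1,860.14
State tax withheld: $1,860.14 × 0.04 = $74.41
Federal income tax: $1,860.14 × 0.2375 = $441.78
State unemployment insurance (employee share): $2,119.04 × 0.0036 = $7.63
SDI: $2,119.04 × 0.0118 = $25.00
PFL insurance: $2,119.04 × 0.002 = $4.24
Legal plan premium: $60.96
Total deductions = $95.24 + $163.66 + $74.41 + $441.78 + $7.63 + $25.00 + $4.24 + $60.96 = $872.92
Net pay = $2,119.04 − $872.92 = $1,246.12

$1,246.12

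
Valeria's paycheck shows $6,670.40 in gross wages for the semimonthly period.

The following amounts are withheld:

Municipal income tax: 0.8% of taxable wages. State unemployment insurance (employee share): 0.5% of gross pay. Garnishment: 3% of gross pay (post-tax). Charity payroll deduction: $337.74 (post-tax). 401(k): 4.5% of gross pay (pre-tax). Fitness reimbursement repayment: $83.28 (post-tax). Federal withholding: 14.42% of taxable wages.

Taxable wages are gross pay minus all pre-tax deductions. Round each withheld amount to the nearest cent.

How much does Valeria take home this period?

$4,746.20

401(k): $6,670.40 × 0.045 = $300.17
Taxable wages = $6,670.40 − $300.17 = $6,370.23
Federal withholding: $6,370.23 × 0.1442 = $918.59
Municipal income tax: $6,370.23 × 0.008 = $50.96
State unemployment insurance (employee share): $6,670.40 × 0.005 = $33.35
Garnishment: $6,670.40 × 0.03 = $200.11
Fitness reimbursement repayment: $83.28
Charity payroll deduction: $337.74
Total deductions = $300.17 + $918.59 + $50.96 + $33.35 + $200.11 + $83.28 + $337.74 = $1,924.20
Net pay = $6,670.40 − $1,924.20 = $4,746.20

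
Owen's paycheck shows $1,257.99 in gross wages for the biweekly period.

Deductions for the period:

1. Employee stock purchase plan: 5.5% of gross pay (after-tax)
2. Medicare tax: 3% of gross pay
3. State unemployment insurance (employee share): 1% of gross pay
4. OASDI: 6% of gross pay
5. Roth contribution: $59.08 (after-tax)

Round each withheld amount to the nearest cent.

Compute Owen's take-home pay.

$1,003.92

State unemployment insurance (employee share): $1,257.99 × 0.01 = $12.58
Medicare tax: $1,257.99 × 0.03 = $37.74
OASDI: $1,257.99 × 0.06 = $75.48
Employee stock purchase plan: $1,257.99 × 0.055 = $69.19
Roth contribution: $59.08
Total deductions = $12.58 + $37.74 + $75.48 + $69.19 + $59.08 = $254.07
Net pay = $1,257.99 − $254.07 = $1,003.92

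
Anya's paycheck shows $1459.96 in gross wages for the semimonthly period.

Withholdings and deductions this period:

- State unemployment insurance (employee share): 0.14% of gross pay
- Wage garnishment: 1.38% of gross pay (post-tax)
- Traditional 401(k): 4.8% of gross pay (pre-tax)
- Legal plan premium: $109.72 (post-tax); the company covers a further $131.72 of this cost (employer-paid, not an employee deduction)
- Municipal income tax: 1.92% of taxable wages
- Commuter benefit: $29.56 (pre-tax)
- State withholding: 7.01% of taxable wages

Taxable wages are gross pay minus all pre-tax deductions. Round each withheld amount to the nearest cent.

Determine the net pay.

Traditional 401(k): $1459.96 × 0.048 = $70.08
Commuter benefit: $29.56
Pre-tax total = $70.08 + $29.56 = $99.64
Taxable wages = $1459.96 − $99.64 = $1360.32
State withholding: $1360.32 × 0.0701 = $95.36
Municipal income tax: $1360.32 × 0.0192 = $26.12
State unemployment insurance (employee share): $1459.96 × 0.0014 = $2.04
Wage garnishment: $1459.96 × 0.0138 = $20.15
Legal plan premium: $109.72
(Employer's $131.72 toward legal plan premium is not withheld from the employee.)
Total deductions = $70.08 + $29.56 + $95.36 + $26.12 + $2.04 + $20.15 + $109.72 = $353.03
Net pay = $1459.96 − $353.03 = $1106.93

$1106.93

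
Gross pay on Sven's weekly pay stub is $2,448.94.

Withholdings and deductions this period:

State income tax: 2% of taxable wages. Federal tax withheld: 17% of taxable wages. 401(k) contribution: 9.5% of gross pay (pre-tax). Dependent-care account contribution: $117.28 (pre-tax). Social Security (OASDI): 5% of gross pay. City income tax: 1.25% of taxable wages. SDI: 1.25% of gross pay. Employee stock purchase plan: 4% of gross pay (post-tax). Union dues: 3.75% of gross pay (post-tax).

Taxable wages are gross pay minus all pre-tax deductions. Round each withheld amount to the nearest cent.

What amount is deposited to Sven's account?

$1,331.10

Dependent-care account contribution: $117.28
401(k) contribution: $2,448.94 × 0.095 = $232.65
Pre-tax total = $117.28 + $232.65 = $349.93
Taxable wages = $2,448.94 − $349.93 = $2,099.01
State income tax: $2,099.01 × 0.02 = $41.98
City income tax: $2,099.01 × 0.0125 = $26.24
Federal tax withheld: $2,099.01 × 0.17 = $356.83
SDI: $2,448.94 × 0.0125 = $30.61
Social Security (OASDI): $2,448.94 × 0.05 = $122.45
Employee stock purchase plan: $2,448.94 × 0.04 = $97.96
Union dues: $2,448.94 × 0.0375 = $91.84
Total deductions = $117.28 + $232.65 + $41.98 + $26.24 + $356.83 + $30.61 + $122.45 + $97.96 + $91.84 = $1,117.84
Net pay = $2,448.94 − $1,117.84 = $1,331.10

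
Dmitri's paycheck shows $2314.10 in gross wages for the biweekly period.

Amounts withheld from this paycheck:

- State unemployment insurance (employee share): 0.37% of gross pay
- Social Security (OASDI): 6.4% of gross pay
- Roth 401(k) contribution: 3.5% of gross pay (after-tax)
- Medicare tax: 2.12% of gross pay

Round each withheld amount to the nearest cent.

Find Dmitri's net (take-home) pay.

$2027.39

Medicare tax: $2314.10 × 0.0212 = $49.06
State unemployment insurance (employee share): $2314.10 × 0.0037 = $8.56
Social Security (OASDI): $2314.10 × 0.064 = $148.10
Roth 401(k) contribution: $2314.10 × 0.035 = $80.99
Total deductions = $49.06 + $8.56 + $148.10 + $80.99 = $286.71
Net pay = $2314.10 − $286.71 = $2027.39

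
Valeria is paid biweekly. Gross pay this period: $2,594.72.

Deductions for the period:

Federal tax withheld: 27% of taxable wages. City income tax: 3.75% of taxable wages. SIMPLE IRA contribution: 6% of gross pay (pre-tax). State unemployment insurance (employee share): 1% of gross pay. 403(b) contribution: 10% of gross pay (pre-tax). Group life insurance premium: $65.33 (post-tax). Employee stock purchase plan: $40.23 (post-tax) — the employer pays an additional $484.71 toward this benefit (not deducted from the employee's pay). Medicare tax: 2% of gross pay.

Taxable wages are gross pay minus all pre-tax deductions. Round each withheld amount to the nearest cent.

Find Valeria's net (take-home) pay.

SIMPLE IRA contribution: $2,594.72 × 0.06 = $155.68
403(b) contribution: $2,594.72 × 0.1 = $259.47
Pre-tax total = $155.68 + $259.47 = $415.15
Taxable wages = $2,594.72 − $415.15 = $2,179.57
City income tax: $2,179.57 × 0.0375 = $81.73
Federal tax withheld: $2,179.57 × 0.27 = $588.48
State unemployment insurance (employee share): $2,594.72 × 0.01 = $25.95
Medicare tax: $2,594.72 × 0.02 = $51.89
Employee stock purchase plan: $40.23
Group life insurance premium: $65.33
(Employer's $484.71 toward employee stock purchase plan is not withheld from the employee.)
Total deductions = $155.68 + $259.47 + $81.73 + $588.48 + $25.95 + $51.89 + $40.23 + $65.33 = $1,268.76
Net pay = $2,594.72 − $1,268.76 = $1,325.96

$1,325.96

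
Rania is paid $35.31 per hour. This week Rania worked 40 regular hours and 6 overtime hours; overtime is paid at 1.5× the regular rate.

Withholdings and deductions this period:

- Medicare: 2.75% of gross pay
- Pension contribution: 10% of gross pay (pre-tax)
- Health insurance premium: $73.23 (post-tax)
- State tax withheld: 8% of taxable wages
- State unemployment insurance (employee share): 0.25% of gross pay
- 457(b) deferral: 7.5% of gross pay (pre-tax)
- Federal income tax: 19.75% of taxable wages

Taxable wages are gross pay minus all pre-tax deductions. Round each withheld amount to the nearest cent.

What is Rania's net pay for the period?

$906.17

Regular pay: 40 × $35.31 = $1412.40
Overtime pay: 6 × $35.31 × 1.5 = $317.79
Gross pay = $1412.40 + $317.79 = $1730.19
457(b) deferral: $1730.19 × 0.075 = $129.76
Pension contribution: $1730.19 × 0.1 = $173.02
Pre-tax total = $129.76 + $173.02 = $302.78
Taxable wages = $1730.19 − $302.78 = $1427.41
State tax withheld: $1427.41 × 0.08 = $114.19
Federal income tax: $1427.41 × 0.1975 = $281.91
State unemployment insurance (employee share): $1730.19 × 0.0025 = $4.33
Medicare: $1730.19 × 0.0275 = $47.58
Health insurance premium: $73.23
Total deductions = $129.76 + $173.02 + $114.19 + $281.91 + $4.33 + $47.58 + $73.23 = $824.02
Net pay = $1730.19 − $824.02 = $906.17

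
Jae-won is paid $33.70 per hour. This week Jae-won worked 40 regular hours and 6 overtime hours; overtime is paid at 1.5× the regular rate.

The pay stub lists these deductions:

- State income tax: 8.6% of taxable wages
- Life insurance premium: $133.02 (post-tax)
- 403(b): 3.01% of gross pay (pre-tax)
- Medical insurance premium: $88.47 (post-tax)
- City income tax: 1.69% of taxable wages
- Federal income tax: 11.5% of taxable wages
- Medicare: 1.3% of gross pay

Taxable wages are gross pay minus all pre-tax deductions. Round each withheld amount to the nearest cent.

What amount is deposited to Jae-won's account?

Regular pay: 40 × $33.70 = $1,348.00
Overtime pay: 6 × $33.70 × 1.5 = $303.30
Gross pay = $1,348.00 + $303.30 = $1,651.30
403(b): $1,651.30 × 0.0301 = $49.70
Taxable wages = $1,651.30 − $49.70 = $1,601.60
Federal income tax: $1,601.60 × 0.115 = $184.18
City income tax: $1,601.60 × 0.0169 = $27.07
State income tax: $1,601.60 × 0.086 = $137.74
Medicare: $1,651.30 × 0.013 = $21.47
Medical insurance premium: $88.47
Life insurance premium: $133.02
Total deductions = $49.70 + $184.18 + $27.07 + $137.74 + $21.47 + $88.47 + $133.02 = $641.65
Net pay = $1,651.30 − $641.65 = $1,009.65

$1,009.65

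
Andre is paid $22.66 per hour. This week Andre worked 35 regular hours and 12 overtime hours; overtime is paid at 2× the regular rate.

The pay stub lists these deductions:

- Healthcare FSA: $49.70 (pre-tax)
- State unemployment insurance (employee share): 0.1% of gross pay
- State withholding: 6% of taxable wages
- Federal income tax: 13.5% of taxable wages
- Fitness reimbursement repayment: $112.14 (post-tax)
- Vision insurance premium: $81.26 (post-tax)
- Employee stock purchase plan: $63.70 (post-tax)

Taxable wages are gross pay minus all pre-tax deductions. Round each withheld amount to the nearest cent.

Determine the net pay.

Regular pay: 35 × $22.66 = $793.10
Overtime pay: 12 × $22.66 × 2 = $543.84
Gross pay = $793.10 + $543.84 = $1,336.94
Healthcare FSA: $49.70
Taxable wages = $1,336.94 − $49.70 = $1,287.24
Federal income tax: $1,287.24 × 0.135 = $173.78
State withholding: $1,287.24 × 0.06 = $77.23
State unemployment insurance (employee share): $1,336.94 × 0.001 = $1.34
Fitness reimbursement repayment: $112.14
Vision insurance premium: $81.26
Employee stock purchase plan: $63.70
Total deductions = $49.70 + $173.78 + $77.23 + $1.34 + $112.14 + $81.26 + $63.70 = $559.15
Net pay = $1,336.94 − $559.15 = $777.79

$777.79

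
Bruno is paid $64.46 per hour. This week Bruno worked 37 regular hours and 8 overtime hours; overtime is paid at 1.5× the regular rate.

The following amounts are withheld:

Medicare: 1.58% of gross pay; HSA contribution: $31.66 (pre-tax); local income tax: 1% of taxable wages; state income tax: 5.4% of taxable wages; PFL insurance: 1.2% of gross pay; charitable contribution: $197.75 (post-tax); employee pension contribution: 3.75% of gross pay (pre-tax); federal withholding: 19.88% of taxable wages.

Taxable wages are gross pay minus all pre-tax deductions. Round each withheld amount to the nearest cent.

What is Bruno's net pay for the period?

Regular pay: 37 × $64.46 = $2385.02
Overtime pay: 8 × $64.46 × 1.5 = $773.52
Gross pay = $2385.02 + $773.52 = $3158.54
HSA contribution: $31.66
Employee pension contribution: $3158.54 × 0.0375 = $118.45
Pre-tax total = $31.66 + $118.45 = $150.11
Taxable wages = $3158.54 − $150.11 = $3008.43
Federal withholding: $3008.43 × 0.1988 = $598.08
State income tax: $3008.43 × 0.054 = $162.46
Local income tax: $3008.43 × 0.01 = $30.08
Medicare: $3158.54 × 0.0158 = $49.90
PFL insurance: $3158.54 × 0.012 = $37.90
Charitable contribution: $197.75
Total deductions = $31.66 + $118.45 + $598.08 + $162.46 + $30.08 + $49.90 + $37.90 + $197.75 = $1226.28
Net pay = $3158.54 − $1226.28 = $1932.26

$1932.26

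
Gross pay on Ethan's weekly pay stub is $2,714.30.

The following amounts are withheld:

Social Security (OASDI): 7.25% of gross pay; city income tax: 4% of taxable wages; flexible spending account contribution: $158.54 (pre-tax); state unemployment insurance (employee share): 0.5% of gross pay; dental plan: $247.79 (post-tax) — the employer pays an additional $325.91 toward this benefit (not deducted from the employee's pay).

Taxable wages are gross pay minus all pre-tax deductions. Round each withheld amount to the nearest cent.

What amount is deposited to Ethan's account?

$1,995.38

Flexible spending account contribution: $158.54
Taxable wages = $2,714.30 − $158.54 = $2,555.76
City income tax: $2,555.76 × 0.04 = $102.23
Social Security (OASDI): $2,714.30 × 0.0725 = $196.79
State unemployment insurance (employee share): $2,714.30 × 0.005 = $13.57
Dental plan: $247.79
(Employer's $325.91 toward dental plan is not withheld from the employee.)
Total deductions = $158.54 + $102.23 + $196.79 + $13.57 + $247.79 = $718.92
Net pay = $2,714.30 − $718.92 = $1,995.38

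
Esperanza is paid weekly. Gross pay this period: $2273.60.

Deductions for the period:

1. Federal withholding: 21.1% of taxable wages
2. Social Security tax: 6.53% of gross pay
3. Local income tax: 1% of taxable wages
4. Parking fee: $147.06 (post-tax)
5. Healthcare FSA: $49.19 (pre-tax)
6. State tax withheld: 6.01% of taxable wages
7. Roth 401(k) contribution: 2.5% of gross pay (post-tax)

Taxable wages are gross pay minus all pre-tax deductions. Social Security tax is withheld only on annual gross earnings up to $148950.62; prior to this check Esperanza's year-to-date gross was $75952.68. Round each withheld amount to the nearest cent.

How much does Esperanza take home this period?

Healthcare FSA: $49.19
Taxable wages = $2273.60 − $49.19 = $2224.41
Federal withholding: $2224.41 × 0.211 = $469.35
Local income tax: $2224.41 × 0.01 = $22.24
State tax withheld: $2224.41 × 0.0601 = $133.69
Social Security tax: cap not yet reached, full $2273.60 is subject → $2273.60 × 0.0653 = $148.47
Parking fee: $147.06
Roth 401(k) contribution: $2273.60 × 0.025 = $56.84
Total deductions = $49.19 + $469.35 + $22.24 + $133.69 + $148.47 + $147.06 + $56.84 = $1026.84
Net pay = $2273.60 − $1026.84 = $1246.76

$1246.76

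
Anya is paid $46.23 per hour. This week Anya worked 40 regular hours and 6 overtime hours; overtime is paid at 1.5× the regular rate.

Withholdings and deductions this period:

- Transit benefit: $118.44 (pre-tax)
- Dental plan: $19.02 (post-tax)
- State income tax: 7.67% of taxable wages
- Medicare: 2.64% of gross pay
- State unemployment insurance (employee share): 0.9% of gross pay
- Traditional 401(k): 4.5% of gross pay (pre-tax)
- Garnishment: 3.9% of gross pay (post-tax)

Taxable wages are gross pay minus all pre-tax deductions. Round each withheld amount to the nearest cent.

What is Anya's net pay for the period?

$1,700.49

Regular pay: 40 × $46.23 = $1,849.20
Overtime pay: 6 × $46.23 × 1.5 = $416.07
Gross pay = $1,849.20 + $416.07 = $2,265.27
Traditional 401(k): $2,265.27 × 0.045 = $101.94
Transit benefit: $118.44
Pre-tax total = $101.94 + $118.44 = $220.38
Taxable wages = $2,265.27 − $220.38 = $2,044.89
State income tax: $2,044.89 × 0.0767 = $156.84
State unemployment insurance (employee share): $2,265.27 × 0.009 = $20.39
Medicare: $2,265.27 × 0.0264 = $59.80
Garnishment: $2,265.27 × 0.039 = $88.35
Dental plan: $19.02
Total deductions = $101.94 + $118.44 + $156.84 + $20.39 + $59.80 + $88.35 + $19.02 = $564.78
Net pay = $2,265.27 − $564.78 = $1,700.49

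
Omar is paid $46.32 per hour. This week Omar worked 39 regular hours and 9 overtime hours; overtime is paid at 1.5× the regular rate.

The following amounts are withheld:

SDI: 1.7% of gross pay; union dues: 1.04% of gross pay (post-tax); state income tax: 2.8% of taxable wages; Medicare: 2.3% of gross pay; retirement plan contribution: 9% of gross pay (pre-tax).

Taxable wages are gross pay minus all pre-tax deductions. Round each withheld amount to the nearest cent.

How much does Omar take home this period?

Regular pay: 39 × $46.32 = $1,806.48
Overtime pay: 9 × $46.32 × 1.5 = $625.32
Gross pay = $1,806.48 + $625.32 = $2,431.80
Retirement plan contribution: $2,431.80 × 0.09 = $218.86
Taxable wages = $2,431.80 − $218.86 = $2,212.94
State income tax: $2,212.94 × 0.028 = $61.96
SDI: $2,431.80 × 0.017 = $41.34
Medicare: $2,431.80 × 0.023 = $55.93
Union dues: $2,431.80 × 0.0104 = $25.29
Total deductions = $218.86 + $61.96 + $41.34 + $55.93 + $25.29 = $403.38
Net pay = $2,431.80 − $403.38 = $2,028.42

$2,028.42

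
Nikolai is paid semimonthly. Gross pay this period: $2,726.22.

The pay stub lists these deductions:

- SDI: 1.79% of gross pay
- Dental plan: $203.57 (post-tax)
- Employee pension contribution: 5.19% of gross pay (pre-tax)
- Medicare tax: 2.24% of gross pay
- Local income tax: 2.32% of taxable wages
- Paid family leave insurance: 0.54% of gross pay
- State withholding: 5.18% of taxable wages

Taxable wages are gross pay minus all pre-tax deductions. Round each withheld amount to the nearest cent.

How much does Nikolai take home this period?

Employee pension contribution: $2,726.22 × 0.0519 = $141.49
Taxable wages = $2,726.22 − $141.49 = $2,584.73
Local income tax: $2,584.73 × 0.0232 = $59.97
State withholding: $2,584.73 × 0.0518 = $133.89
Paid family leave insurance: $2,726.22 × 0.0054 = $14.72
Medicare tax: $2,726.22 × 0.0224 = $61.07
SDI: $2,726.22 × 0.0179 = $48.80
Dental plan: $203.57
Total deductions = $141.49 + $59.97 + $133.89 + $14.72 + $61.07 + $48.80 + $203.57 = $663.51
Net pay = $2,726.22 − $663.51 = $2,062.71

$2,062.71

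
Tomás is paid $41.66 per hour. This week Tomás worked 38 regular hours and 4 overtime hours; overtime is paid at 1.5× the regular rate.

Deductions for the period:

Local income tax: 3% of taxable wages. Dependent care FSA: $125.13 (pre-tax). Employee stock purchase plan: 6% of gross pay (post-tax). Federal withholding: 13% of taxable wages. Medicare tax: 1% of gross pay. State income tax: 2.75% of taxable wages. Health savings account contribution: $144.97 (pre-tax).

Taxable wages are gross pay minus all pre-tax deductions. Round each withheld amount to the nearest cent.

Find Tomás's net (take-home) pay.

Regular pay: 38 × $41.66 = $1583.08
Overtime pay: 4 × $41.66 × 1.5 = $249.96
Gross pay = $1583.08 + $249.96 = $1833.04
Dependent care FSA: $125.13
Health savings account contribution: $144.97
Pre-tax total = $125.13 + $144.97 = $270.10
Taxable wages = $1833.04 − $270.10 = $1562.94
Local income tax: $1562.94 × 0.03 = $46.89
Federal withholding: $1562.94 × 0.13 = $203.18
State income tax: $1562.94 × 0.0275 = $42.98
Medicare tax: $1833.04 × 0.01 = $18.33
Employee stock purchase plan: $1833.04 × 0.06 = $109.98
Total deductions = $125.13 + $144.97 + $46.89 + $203.18 + $42.98 + $18.33 + $109.98 = $691.46
Net pay = $1833.04 − $691.46 = $1141.58

$1141.58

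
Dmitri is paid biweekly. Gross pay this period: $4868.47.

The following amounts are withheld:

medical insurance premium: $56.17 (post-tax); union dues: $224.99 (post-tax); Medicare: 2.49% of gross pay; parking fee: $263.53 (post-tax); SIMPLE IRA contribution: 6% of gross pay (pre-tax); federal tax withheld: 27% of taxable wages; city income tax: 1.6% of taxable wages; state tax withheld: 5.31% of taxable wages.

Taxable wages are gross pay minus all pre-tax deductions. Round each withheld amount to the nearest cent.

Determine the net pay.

$2358.61

SIMPLE IRA contribution: $4868.47 × 0.06 = $292.11
Taxable wages = $4868.47 − $292.11 = $4576.36
Federal tax withheld: $4576.36 × 0.27 = $1235.62
City income tax: $4576.36 × 0.016 = $73.22
State tax withheld: $4576.36 × 0.0531 = $243.00
Medicare: $4868.47 × 0.0249 = $121.22
Medical insurance premium: $56.17
Parking fee: $263.53
Union dues: $224.99
Total deductions = $292.11 + $1235.62 + $73.22 + $243.00 + $121.22 + $56.17 + $263.53 + $224.99 = $2509.86
Net pay = $4868.47 − $2509.86 = $2358.61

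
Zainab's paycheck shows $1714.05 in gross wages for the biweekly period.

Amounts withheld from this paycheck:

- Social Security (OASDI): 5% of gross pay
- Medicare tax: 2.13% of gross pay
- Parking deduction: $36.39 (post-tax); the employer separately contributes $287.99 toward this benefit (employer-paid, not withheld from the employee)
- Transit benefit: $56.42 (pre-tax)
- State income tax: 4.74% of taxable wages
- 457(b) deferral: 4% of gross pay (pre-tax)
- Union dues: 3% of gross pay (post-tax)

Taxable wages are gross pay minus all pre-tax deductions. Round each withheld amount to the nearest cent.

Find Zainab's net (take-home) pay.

457(b) deferral: $1714.05 × 0.04 = $68.56
Transit benefit: $56.42
Pre-tax total = $68.56 + $56.42 = $124.98
Taxable wages = $1714.05 − $124.98 = $1589.07
State income tax: $1589.07 × 0.0474 = $75.32
Social Security (OASDI): $1714.05 × 0.05 = $85.70
Medicare tax: $1714.05 × 0.0213 = $36.51
Parking deduction: $36.39
Union dues: $1714.05 × 0.03 = $51.42
(Employer's $287.99 toward parking deduction is not withheld from the employee.)
Total deductions = $68.56 + $56.42 + $75.32 + $85.70 + $36.51 + $36.39 + $51.42 = $410.32
Net pay = $1714.05 − $410.32 = $1303.73

$1303.73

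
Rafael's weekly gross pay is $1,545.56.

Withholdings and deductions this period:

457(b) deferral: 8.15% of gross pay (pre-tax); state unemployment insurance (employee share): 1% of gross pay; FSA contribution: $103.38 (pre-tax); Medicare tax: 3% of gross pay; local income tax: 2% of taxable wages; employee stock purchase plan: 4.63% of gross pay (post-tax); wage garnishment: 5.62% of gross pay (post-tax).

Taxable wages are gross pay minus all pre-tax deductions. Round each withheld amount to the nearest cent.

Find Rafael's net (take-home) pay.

$1,069.65

FSA contribution: $103.38
457(b) deferral: $1,545.56 × 0.0815 = $125.96
Pre-tax total = $103.38 + $125.96 = $229.34
Taxable wages = $1,545.56 − $229.34 = $1,316.22
Local income tax: $1,316.22 × 0.02 = $26.32
State unemployment insurance (employee share): $1,545.56 × 0.01 = $15.46
Medicare tax: $1,545.56 × 0.03 = $46.37
Wage garnishment: $1,545.56 × 0.0562 = $86.86
Employee stock purchase plan: $1,545.56 × 0.0463 = $71.56
Total deductions = $103.38 + $125.96 + $26.32 + $15.46 + $46.37 + $86.86 + $71.56 = $475.91
Net pay = $1,545.56 − $475.91 = $1,069.65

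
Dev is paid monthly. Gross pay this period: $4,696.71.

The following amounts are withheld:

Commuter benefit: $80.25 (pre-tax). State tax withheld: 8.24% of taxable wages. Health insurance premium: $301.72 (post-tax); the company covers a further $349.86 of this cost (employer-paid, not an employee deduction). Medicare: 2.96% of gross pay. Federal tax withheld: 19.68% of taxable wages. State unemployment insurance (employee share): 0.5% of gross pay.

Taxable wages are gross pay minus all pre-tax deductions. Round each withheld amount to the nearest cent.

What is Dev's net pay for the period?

$2,863.32

Commuter benefit: $80.25
Taxable wages = $4,696.71 − $80.25 = $4,616.46
Federal tax withheld: $4,616.46 × 0.1968 = $908.52
State tax withheld: $4,616.46 × 0.0824 = $380.40
State unemployment insurance (employee share): $4,696.71 × 0.005 = $23.48
Medicare: $4,696.71 × 0.0296 = $139.02
Health insurance premium: $301.72
(Employer's $349.86 toward health insurance premium is not withheld from the employee.)
Total deductions = $80.25 + $908.52 + $380.40 + $23.48 + $139.02 + $301.72 = $1,833.39
Net pay = $4,696.71 − $1,833.39 = $2,863.32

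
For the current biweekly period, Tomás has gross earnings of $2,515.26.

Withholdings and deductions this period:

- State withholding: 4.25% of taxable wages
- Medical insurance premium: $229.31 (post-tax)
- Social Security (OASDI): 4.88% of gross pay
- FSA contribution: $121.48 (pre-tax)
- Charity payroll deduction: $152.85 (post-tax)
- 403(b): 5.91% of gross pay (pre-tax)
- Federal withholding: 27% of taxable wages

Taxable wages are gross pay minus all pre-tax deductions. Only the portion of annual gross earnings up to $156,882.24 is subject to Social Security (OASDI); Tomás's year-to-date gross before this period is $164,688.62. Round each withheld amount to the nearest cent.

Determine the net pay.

$1,161.36

403(b): $2,515.26 × 0.0591 = $148.65
FSA contribution: $121.48
Pre-tax total = $148.65 + $121.48 = $270.13
Taxable wages = $2,515.26 − $270.13 = $2,245.13
State withholding: $2,245.13 × 0.0425 = $95.42
Federal withholding: $2,245.13 × 0.27 = $606.19
Social Security (OASDI): annual cap $156,882.24 already reached (YTD $164,688.62), so $0.00
Charity payroll deduction: $152.85
Medical insurance premium: $229.31
Total deductions = $148.65 + $121.48 + $95.42 + $606.19 + $0.00 + $152.85 + $229.31 = $1,353.90
Net pay = $2,515.26 − $1,353.90 = $1,161.36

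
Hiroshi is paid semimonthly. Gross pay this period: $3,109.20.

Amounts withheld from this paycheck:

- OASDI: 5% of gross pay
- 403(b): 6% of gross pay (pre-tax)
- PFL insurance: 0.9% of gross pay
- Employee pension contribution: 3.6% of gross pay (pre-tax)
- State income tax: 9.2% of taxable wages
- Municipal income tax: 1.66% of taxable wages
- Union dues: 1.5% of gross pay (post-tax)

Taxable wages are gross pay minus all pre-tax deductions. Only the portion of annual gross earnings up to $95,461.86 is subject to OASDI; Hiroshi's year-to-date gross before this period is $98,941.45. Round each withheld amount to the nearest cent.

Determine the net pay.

Employee pension contribution: $3,109.20 × 0.036 = $111.93
403(b): $3,109.20 × 0.06 = $186.55
Pre-tax total = $111.93 + $186.55 = $298.48
Taxable wages = $3,109.20 − $298.48 = $2,810.72
Municipal income tax: $2,810.72 × 0.0166 = $46.66
State income tax: $2,810.72 × 0.092 = $258.59
PFL insurance: $3,109.20 × 0.009 = $27.98
OASDI: annual cap $95,461.86 already reached (YTD $98,941.45), so $0.00
Union dues: $3,109.20 × 0.015 = $46.64
Total deductions = $111.93 + $186.55 + $46.66 + $258.59 + $27.98 + $0.00 + $46.64 = $678.35
Net pay = $3,109.20 − $678.35 = $2,430.85

$2,430.85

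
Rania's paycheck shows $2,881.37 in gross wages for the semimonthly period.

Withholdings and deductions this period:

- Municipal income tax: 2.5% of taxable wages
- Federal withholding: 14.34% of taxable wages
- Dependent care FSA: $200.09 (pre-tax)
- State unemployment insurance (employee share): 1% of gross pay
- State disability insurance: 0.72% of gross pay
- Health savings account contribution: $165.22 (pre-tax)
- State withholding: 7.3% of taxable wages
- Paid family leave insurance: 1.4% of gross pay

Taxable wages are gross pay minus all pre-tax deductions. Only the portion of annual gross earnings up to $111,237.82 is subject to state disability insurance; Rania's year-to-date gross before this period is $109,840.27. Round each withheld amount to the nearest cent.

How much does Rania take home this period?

$1,829.48

Dependent care FSA: $200.09
Health savings account contribution: $165.22
Pre-tax total = $200.09 + $165.22 = $365.31
Taxable wages = $2,881.37 − $365.31 = $2,516.06
Municipal income tax: $2,516.06 × 0.025 = $62.90
State withholding: $2,516.06 × 0.073 = $183.67
Federal withholding: $2,516.06 × 0.1434 = $360.80
Paid family leave insurance: $2,881.37 × 0.014 = $40.34
State disability insurance: only $111,237.82 − $109,840.27 = $1,397.55 of this check is subject → $1,397.55 × 0.0072 = $10.06
State unemployment insurance (employee share): $2,881.37 × 0.01 = $28.81
Total deductions = $200.09 + $165.22 + $62.90 + $183.67 + $360.80 + $40.34 + $10.06 + $28.81 = $1,051.89
Net pay = $2,881.37 − $1,051.89 = $1,829.48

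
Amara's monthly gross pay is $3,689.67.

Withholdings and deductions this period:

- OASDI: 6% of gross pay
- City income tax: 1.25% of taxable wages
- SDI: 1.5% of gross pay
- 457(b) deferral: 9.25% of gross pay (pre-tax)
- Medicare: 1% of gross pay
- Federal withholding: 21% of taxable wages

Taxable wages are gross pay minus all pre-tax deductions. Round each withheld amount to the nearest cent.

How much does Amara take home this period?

457(b) deferral: $3,689.67 × 0.0925 = $341.29
Taxable wages = $3,689.67 − $341.29 = $3,348.38
City income tax: $3,348.38 × 0.0125 = $41.85
Federal withholding: $3,348.38 × 0.21 = $703.16
OASDI: $3,689.67 × 0.06 = $221.38
SDI: $3,689.67 × 0.015 = $55.35
Medicare: $3,689.67 × 0.01 = $36.90
Total deductions = $341.29 + $41.85 + $703.16 + $221.38 + $55.35 + $36.90 = $1,399.93
Net pay = $3,689.67 − $1,399.93 = $2,289.74

$2,289.74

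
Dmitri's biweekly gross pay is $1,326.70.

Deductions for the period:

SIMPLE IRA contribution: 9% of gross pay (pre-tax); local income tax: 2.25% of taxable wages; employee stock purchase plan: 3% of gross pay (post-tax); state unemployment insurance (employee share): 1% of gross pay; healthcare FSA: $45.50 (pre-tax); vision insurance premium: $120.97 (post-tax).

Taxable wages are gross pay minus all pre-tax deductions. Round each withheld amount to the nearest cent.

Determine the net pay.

SIMPLE IRA contribution: $1,326.70 × 0.09 = $119.40
Healthcare FSA: $45.50
Pre-tax total = $119.40 + $45.50 = $164.90
Taxable wages = $1,326.70 − $164.90 = $1,161.80
Local income tax: $1,161.80 × 0.0225 = $26.14
State unemployment insurance (employee share): $1,326.70 × 0.01 = $13.27
Vision insurance premium: $120.97
Employee stock purchase plan: $1,326.70 × 0.03 = $39.80
Total deductions = $119.40 + $45.50 + $26.14 + $13.27 + $120.97 + $39.80 = $365.08
Net pay = $1,326.70 − $365.08 = $961.62

$961.62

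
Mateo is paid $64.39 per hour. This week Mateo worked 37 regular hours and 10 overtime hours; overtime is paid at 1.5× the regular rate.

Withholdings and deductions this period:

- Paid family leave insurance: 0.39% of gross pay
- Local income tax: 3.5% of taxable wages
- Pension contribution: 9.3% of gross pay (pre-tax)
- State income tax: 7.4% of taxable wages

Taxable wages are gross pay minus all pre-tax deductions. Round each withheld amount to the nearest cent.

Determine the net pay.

$2692.81

Regular pay: 37 × $64.39 = $2382.43
Overtime pay: 10 × $64.39 × 1.5 = $965.85
Gross pay = $2382.43 + $965.85 = $3348.28
Pension contribution: $3348.28 × 0.093 = $311.39
Taxable wages = $3348.28 − $311.39 = $3036.89
Local income tax: $3036.89 × 0.035 = $106.29
State income tax: $3036.89 × 0.074 = $224.73
Paid family leave insurance: $3348.28 × 0.0039 = $13.06
Total deductions = $311.39 + $106.29 + $224.73 + $13.06 = $655.47
Net pay = $3348.28 − $655.47 = $2692.81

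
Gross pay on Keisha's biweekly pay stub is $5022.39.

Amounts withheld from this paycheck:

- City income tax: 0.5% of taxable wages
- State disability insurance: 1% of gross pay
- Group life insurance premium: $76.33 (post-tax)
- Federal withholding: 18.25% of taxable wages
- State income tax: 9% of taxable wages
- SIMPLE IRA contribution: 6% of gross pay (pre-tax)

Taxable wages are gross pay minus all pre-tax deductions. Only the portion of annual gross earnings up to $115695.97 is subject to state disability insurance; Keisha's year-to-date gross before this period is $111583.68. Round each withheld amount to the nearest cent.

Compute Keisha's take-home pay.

SIMPLE IRA contribution: $5022.39 × 0.06 = $301.34
Taxable wages = $5022.39 − $301.34 = $4721.05
Federal withholding: $4721.05 × 0.1825 = $861.59
State income tax: $4721.05 × 0.09 = $424.89
City income tax: $4721.05 × 0.005 = $23.61
State disability insurance: only $115695.97 − $111583.68 = $4112.29 of this check is subject → $4112.29 × 0.01 = $41.12
Group life insurance premium: $76.33
Total deductions = $301.34 + $861.59 + $424.89 + $23.61 + $41.12 + $76.33 = $1728.88
Net pay = $5022.39 − $1728.88 = $3293.51

$3293.51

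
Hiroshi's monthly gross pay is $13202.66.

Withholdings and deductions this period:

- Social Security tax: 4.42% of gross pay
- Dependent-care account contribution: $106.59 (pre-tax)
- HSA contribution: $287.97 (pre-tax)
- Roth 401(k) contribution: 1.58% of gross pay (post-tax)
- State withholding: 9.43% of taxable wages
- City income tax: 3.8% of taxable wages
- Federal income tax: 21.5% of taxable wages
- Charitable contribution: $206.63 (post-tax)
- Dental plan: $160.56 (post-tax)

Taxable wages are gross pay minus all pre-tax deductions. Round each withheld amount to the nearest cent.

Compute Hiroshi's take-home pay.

$7200.50

HSA contribution: $287.97
Dependent-care account contribution: $106.59
Pre-tax total = $287.97 + $106.59 = $394.56
Taxable wages = $13202.66 − $394.56 = $12808.10
City income tax: $12808.10 × 0.038 = $486.71
State withholding: $12808.10 × 0.0943 = $1207.80
Federal income tax: $12808.10 × 0.215 = $2753.74
Social Security tax: $13202.66 × 0.0442 = $583.56
Dental plan: $160.56
Charitable contribution: $206.63
Roth 401(k) contribution: $13202.66 × 0.0158 = $208.60
Total deductions = $287.97 + $106.59 + $486.71 + $1207.80 + $2753.74 + $583.56 + $160.56 + $206.63 + $208.60 = $6002.16
Net pay = $13202.66 − $6002.16 = $7200.50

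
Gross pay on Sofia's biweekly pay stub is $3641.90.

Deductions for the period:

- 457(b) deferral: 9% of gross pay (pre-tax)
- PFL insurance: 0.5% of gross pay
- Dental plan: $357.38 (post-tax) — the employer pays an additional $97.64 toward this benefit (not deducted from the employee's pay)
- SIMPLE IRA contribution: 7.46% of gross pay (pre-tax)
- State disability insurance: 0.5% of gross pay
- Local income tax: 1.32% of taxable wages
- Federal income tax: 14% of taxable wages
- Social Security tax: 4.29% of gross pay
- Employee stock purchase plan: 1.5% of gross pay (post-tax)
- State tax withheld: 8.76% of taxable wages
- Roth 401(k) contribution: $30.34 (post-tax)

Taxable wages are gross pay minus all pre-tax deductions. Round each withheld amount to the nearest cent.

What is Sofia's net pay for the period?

$1674.81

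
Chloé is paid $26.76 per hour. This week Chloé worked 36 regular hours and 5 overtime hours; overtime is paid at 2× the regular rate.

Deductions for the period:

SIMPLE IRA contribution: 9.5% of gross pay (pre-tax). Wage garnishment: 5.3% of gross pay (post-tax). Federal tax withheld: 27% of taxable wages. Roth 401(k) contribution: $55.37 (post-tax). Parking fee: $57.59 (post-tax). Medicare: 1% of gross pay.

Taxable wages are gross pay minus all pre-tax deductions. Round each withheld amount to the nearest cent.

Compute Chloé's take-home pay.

$622.72

Regular pay: 36 × $26.76 = $963.36
Overtime pay: 5 × $26.76 × 2 = $267.60
Gross pay = $963.36 + $267.60 = $1,230.96
SIMPLE IRA contribution: $1,230.96 × 0.095 = $116.94
Taxable wages = $1,230.96 − $116.94 = $1,114.02
Federal tax withheld: $1,114.02 × 0.27 = $300.79
Medicare: $1,230.96 × 0.01 = $12.31
Roth 401(k) contribution: $55.37
Parking fee: $57.59
Wage garnishment: $1,230.96 × 0.053 = $65.24
Total deductions = $116.94 + $300.79 + $12.31 + $55.37 + $57.59 + $65.24 = $608.24
Net pay = $1,230.96 − $608.24 = $622.72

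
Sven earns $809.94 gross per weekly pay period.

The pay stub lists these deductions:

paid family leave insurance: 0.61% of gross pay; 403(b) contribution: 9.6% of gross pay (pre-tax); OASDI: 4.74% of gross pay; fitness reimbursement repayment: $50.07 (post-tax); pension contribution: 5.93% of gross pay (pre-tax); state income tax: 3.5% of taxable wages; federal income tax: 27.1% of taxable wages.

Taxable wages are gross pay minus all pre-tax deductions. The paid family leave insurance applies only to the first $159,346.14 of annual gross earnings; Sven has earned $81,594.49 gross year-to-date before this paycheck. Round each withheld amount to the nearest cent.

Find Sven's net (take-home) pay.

403(b) contribution: $809.94 × 0.096 = $77.75
Pension contribution: $809.94 × 0.0593 = $48.03
Pre-tax total = $77.75 + $48.03 = $125.78
Taxable wages = $809.94 − $125.78 = $684.16
State income tax: $684.16 × 0.035 = $23.95
Federal income tax: $684.16 × 0.271 = $185.41
Paid family leave insurance: cap not yet reached, full $809.94 is subject → $809.94 × 0.0061 = $4.94
OASDI: $809.94 × 0.0474 = $38.39
Fitness reimbursement repayment: $50.07
Total deductions = $77.75 + $48.03 + $23.95 + $185.41 + $4.94 + $38.39 + $50.07 = $428.54
Net pay = $809.94 − $428.54 = $381.40

$381.40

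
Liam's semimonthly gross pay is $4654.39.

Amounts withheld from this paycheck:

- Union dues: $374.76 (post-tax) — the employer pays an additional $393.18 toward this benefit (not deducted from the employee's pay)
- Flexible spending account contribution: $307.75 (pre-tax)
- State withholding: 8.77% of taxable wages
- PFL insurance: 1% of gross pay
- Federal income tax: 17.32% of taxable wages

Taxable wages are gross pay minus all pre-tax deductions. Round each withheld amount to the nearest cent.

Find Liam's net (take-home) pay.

$2791.30

Flexible spending account contribution: $307.75
Taxable wages = $4654.39 − $307.75 = $4346.64
State withholding: $4346.64 × 0.0877 = $381.20
Federal income tax: $4346.64 × 0.1732 = $752.84
PFL insurance: $4654.39 × 0.01 = $46.54
Union dues: $374.76
(Employer's $393.18 toward union dues is not withheld from the employee.)
Total deductions = $307.75 + $381.20 + $752.84 + $46.54 + $374.76 = $1863.09
Net pay = $4654.39 − $1863.09 = $2791.30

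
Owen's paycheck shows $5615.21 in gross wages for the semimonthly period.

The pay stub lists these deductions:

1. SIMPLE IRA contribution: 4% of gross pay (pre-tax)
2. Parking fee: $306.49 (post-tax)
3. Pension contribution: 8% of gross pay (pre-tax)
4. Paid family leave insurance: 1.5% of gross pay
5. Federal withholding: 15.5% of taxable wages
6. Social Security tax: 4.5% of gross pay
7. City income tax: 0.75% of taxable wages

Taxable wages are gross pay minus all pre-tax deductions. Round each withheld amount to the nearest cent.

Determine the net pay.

Pension contribution: $5615.21 × 0.08 = $449.22
SIMPLE IRA contribution: $5615.21 × 0.04 = $224.61
Pre-tax total = $449.22 + $224.61 = $673.83
Taxable wages = $5615.21 − $673.83 = $4941.38
City income tax: $4941.38 × 0.0075 = $37.06
Federal withholding: $4941.38 × 0.155 = $765.91
Social Security tax: $5615.21 × 0.045 = $252.68
Paid family leave insurance: $5615.21 × 0.015 = $84.23
Parking fee: $306.49
Total deductions = $449.22 + $224.61 + $37.06 + $765.91 + $252.68 + $84.23 + $306.49 = $2120.20
Net pay = $5615.21 − $2120.20 = $3495.01

$3495.01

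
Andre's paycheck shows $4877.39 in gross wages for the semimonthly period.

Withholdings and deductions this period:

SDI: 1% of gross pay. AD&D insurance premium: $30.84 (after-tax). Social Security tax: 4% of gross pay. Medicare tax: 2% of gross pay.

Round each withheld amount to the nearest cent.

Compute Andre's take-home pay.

$4505.13

SDI: $4877.39 × 0.01 = $48.77
Medicare tax: $4877.39 × 0.02 = $97.55
Social Security tax: $4877.39 × 0.04 = $195.10
AD&D insurance premium: $30.84
Total deductions = $48.77 + $97.55 + $195.10 + $30.84 = $372.26
Net pay = $4877.39 − $372.26 = $4505.13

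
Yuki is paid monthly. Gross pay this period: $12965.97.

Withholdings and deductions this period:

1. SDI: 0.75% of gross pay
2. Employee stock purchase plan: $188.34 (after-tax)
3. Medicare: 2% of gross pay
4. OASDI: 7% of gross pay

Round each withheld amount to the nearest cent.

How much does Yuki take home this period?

SDI: $12965.97 × 0.0075 = $97.24
OASDI: $12965.97 × 0.07 = $907.62
Medicare: $12965.97 × 0.02 = $259.32
Employee stock purchase plan: $188.34
Total deductions = $97.24 + $907.62 + $259.32 + $188.34 = $1452.52
Net pay = $12965.97 − $1452.52 = $11513.45

$11513.45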